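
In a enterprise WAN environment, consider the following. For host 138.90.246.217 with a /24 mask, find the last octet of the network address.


Given: IP = 138.90.246.217, prefix = /24
Subnet mask = 255.255.255.0
Last octet of IP: 217
Last octet of mask: 0
Network last octet = 217 AND 0 = 0

0


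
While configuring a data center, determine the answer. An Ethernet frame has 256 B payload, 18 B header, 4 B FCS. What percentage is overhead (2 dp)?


Given: payload = 256 B, header = 18 B, trailer = 4 B
Overhead bytes = header + trailer = 18 + 4 = 22
Total frame = payload + overhead = 256 + 22 = 278
Overhead % = 22 / 278 * 100 = 7.9137% -> 7.91% (2 dp)

7.91


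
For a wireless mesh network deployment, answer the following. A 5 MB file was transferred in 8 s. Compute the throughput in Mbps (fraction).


Given: file = 5 MB, time = 8 s
File in Mb = 5 * 8 = 40 Mb
Throughput = 40 / 8 Mbps
Throughput = 5 Mbps

5


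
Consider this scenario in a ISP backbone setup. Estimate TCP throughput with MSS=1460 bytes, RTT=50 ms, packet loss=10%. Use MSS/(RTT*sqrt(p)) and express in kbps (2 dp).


Given: MSS = 1460 bytes, RTT = 50 ms, loss = 10%
RTT in seconds = 50 / 1000 = 0.05
Loss rate = 10% = 0.1
sqrt(loss) = sqrt(0.1) = 0.316227766017
Throughput (bytes/s) = 1460 / (0.05 * 0.316227766017) = 92338.5077
Throughput (kbps) = 92338.5077 * 8 / 1000 = 738.708061 -> 738.71 kbps (2 dp)

738.71


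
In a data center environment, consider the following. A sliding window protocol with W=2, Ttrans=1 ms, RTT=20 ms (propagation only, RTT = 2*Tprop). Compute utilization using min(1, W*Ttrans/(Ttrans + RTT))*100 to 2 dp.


Given: W = 2, Ttrans = 1 ms, RTT = 20 ms (= 2 * Tprop, Tprop = 10 ms)
Cycle time = Ttrans + RTT = 1 + 20 = 21 ms (first packet sent until its ACK returns)
W * Ttrans = 2 * 1 = 2 ms of sending per cycle
W * Ttrans / (Ttrans + RTT) = 2 / 21 = 0.095238
U = min(1, 0.095238) = 0.095238
U% = 9.52%

9.52


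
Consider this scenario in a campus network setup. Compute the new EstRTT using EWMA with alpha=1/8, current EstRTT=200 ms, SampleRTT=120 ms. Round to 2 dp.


Given: EstRTT = 200 ms, SampleRTT = 120 ms, alpha = 1/8
New EstRTT = (1 - alpha) * EstRTT + alpha * SampleRTT
(7/8) * 200 = 175
(1/8) * 120 = 15
New EstRTT = 175 + 15 = 190 ms -> 190.00 ms (2 dp)

190.00


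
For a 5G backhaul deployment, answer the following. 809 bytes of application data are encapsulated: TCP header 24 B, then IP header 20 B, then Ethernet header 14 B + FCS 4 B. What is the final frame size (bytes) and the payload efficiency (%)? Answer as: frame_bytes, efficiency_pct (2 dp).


TCP segment = 809 + 24 = 833 B
IP packet = 833 + 20 = 853 B
Ethernet frame = 853 + 14 + 4 = 871 B
Efficiency = app / frame = 809 / 871 = 0.928817 = 92.8817% -> 92.88% (2 dp)

871, 92.88


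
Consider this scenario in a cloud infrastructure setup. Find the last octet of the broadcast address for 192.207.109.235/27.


Given: IP = 192.207.109.235, prefix = /27
Host bits = 32 - 27 = 5
Network last octet = 235 AND mask = 224
Host part size = 2^5 - 1 = 31
Broadcast last octet = 224 OR 31 = 255

255


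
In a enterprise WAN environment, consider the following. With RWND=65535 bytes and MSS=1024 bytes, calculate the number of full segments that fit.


Given: RWND = 65535 bytes, MSS = 1024 bytes
Full segments = floor(RWND / MSS)
Full segments = floor(65535 / 1024)
Full segments = floor(63.999) = 63

63


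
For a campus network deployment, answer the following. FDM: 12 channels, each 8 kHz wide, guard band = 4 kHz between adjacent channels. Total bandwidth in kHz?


Given: 12 channels, 8 kHz each, guard = 4 kHz
Channel bandwidth = 12 * 8 = 96 kHz
Guard bands = 11 gaps * 4 kHz = 44 kHz
Total = 96 + 44 = 140 kHz

140


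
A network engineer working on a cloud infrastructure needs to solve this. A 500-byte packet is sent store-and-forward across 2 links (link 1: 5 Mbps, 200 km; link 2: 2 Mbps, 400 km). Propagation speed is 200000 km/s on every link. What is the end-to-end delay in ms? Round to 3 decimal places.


Packet = 500 bytes = 4000 bits. Store-and-forward: sum (t_trans + t_prop) per link.
Link 1: t_trans = 4000/(5*10^6) s = 0.8000 ms; t_prop = 200/200000 s = 1.0000 ms; subtotal = 1.8000 ms
Link 2: t_trans = 4000/(2*10^6) s = 2.0000 ms; t_prop = 400/200000 s = 2.0000 ms; subtotal = 4.0000 ms
End-to-end = 1.8000 + 4.0000 = 5.8000 ms -> 5.800 ms (3 dp)

5.800


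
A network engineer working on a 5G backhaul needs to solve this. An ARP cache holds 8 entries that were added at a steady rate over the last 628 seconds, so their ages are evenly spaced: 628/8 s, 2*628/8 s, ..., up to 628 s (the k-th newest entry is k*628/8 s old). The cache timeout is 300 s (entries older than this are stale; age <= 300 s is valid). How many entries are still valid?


Ages are k * 628/8 s for k = 1..8 (spacing = 78.5000 s).
Entry k is valid iff k * 628/8 <= 300 iff k <= 8 * 300 / 628 = 3.8217
n_valid = floor(3.8217) = 3
(n_stale = 8 - 3 = 5)

3


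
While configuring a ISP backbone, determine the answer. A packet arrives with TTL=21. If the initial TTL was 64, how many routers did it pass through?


Given: initial TTL = 64, received TTL = 21
Hops = initial TTL - received TTL
Hops = 64 - 21 = 43

43


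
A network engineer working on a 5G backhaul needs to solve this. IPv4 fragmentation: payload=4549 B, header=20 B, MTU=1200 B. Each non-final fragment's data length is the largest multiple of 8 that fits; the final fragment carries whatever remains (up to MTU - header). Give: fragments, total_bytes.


Max data per non-final fragment = floor((MTU - header)/8)*8 = floor((1200 - 20)/8)*8 = floor(1180/8)*8 = 1176 B
Final fragment needs no 8-byte alignment: it can carry up to MTU - header = 1180 B
Non-final fragments needed = ceil((payload - 1180) / 1176) = ceil(3369/1176) = ceil(2.8648) = 3
Number of fragments = 3 + 1 = 4
Fragment sizes (data): 3 * 1176 B + 1021 B (last, 1021 <= 1180 OK)
Total bytes sent = payload + n_frags * header = 4549 + 4*20 = 4549 + 80 = 4629 B

4, 4629


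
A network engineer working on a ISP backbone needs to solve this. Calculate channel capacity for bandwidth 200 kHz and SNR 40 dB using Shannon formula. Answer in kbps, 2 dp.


Given: B = 200 kHz, SNR = 40 dB
SNR linear = 10^(40/10) = 10000
1 + SNR = 10001
log2(10001) = 13.2878566418
C = 200 * 1000 * 13.2878566418 = 2657571.3284 bps
C = 2657.571328 kbps -> 2657.57 kbps (2 dp)

2657.57


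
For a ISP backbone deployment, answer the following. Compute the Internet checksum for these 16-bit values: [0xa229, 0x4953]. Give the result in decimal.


Given words: [0xa229, 0x4953]
Step 1: Sum all words
Raw sum = 41513 + 18771 = 60284
One's complement = ~60284 & 0xFFFF = 5251

5251


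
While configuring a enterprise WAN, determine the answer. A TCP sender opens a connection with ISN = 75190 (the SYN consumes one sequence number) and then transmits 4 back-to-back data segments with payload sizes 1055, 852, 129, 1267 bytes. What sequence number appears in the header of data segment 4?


The SYN occupies sequence number ISN = 75190, so the first data byte is ISN + 1 = 75191.
SEQ of data segment i = (ISN + 1) + sum of payload sizes of segments 1..i-1.
Segment 1: SEQ = 75191, payload = 1055 bytes
Segment 2: SEQ = 76246, payload = 852 bytes
Segment 3: SEQ = 77098, payload = 129 bytes
Segment 4: SEQ = 77227, payload = 1267 bytes
SEQ of segment 4 = 75191 + 1055 + 852 + 129 = 77227

77227


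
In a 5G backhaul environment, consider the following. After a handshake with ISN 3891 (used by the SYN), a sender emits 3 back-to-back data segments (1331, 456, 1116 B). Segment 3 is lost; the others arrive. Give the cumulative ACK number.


SYN uses sequence number 3891; first data byte = ISN + 1 = 3892.
Segment 1: SEQ = 3892, len = 1331 B, covers [3892, 5222]
Segment 2: SEQ = 5223, len = 456 B, covers [5223, 5678]
Segment 3: SEQ = 5679, len = 1116 B, covers [5679, 6794] [LOST]
In-order data received: bytes [3892, 5678] (segments 1..2).
Segment 3 missing -> gap begins at byte 5679.
Cumulative ACK = next expected in-order byte = 3892 + 1331 + 456 = 5679

5679


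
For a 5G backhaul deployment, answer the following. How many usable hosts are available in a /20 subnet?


Given: subnet mask /20
Host bits = 32 - 20 = 12
Total addresses = 2^12 = 4096
Usable hosts = 4096 - 2 (network + broadcast) = 4094

4094


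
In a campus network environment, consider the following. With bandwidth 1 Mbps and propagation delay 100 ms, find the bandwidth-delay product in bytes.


Given: bandwidth = 1 Mbps, delay = 100 ms
BDP in bits = 1 * 10^6 * 100 / 1000
BDP in bits = 100000
BDP in bytes = 100000 / 8 = 12500

12500


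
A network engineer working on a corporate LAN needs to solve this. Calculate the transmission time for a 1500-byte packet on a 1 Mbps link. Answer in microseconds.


Given: packet = 1500 bytes, bandwidth = 1 Mbps
Packet in bits = 1500 * 8 = 12000 bits
Bandwidth = 1 * 10^6 = 1000000 bps
Time = 12000 / 1000000 seconds
Time in us = 12000 * 10^6 / 1000000 = 12000

12000


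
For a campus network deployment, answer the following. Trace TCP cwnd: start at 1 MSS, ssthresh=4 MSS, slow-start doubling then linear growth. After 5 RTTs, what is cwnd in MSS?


RTT 0: cwnd = 1 MSS (initial)
RTT 1: cwnd = 2 MSS (slow start, doubled)
RTT 2: cwnd = 4 MSS (slow start, doubled)
RTT 3: cwnd = 5 MSS (congestion avoidance, +1)
RTT 4: cwnd = 6 MSS (congestion avoidance, +1)
RTT 5: cwnd = 7 MSS (congestion avoidance, +1)

7


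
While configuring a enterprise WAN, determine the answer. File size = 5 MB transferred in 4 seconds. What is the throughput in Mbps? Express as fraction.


Given: file = 5 MB, time = 4 s
File in Mb = 5 * 8 = 40 Mb
Throughput = 40 / 4 Mbps
Throughput = 10 Mbps

10


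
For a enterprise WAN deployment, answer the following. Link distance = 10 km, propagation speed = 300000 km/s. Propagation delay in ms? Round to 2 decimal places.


Given: distance = 10 km, speed = 300000 km/s
Delay = distance / speed = 10 / 300000 seconds
Delay in ms = 10 * 1000 / 300000
Delay = 0.0333 ms
Rounded to 2 dp = 0.03 ms

0.03


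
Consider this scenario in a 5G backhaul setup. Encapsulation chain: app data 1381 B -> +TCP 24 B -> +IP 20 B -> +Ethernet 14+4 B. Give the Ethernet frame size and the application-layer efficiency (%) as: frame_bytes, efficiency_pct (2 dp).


TCP segment = 1381 + 24 = 1405 B
IP packet = 1405 + 20 = 1425 B
Ethernet frame = 1425 + 14 + 4 = 1443 B
Efficiency = app / frame = 1381 / 1443 = 0.957034 = 95.7034% -> 95.70% (2 dp)

1443, 95.70


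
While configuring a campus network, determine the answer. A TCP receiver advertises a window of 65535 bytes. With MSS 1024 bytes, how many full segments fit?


Given: RWND = 65535 bytes, MSS = 1024 bytes
Full segments = floor(RWND / MSS)
Full segments = floor(65535 / 1024)
Full segments = floor(63.999) = 63

63


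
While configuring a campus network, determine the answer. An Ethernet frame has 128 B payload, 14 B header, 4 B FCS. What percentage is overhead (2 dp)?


Given: payload = 128 B, header = 14 B, trailer = 4 B
Overhead bytes = header + trailer = 14 + 4 = 18
Total frame = payload + overhead = 128 + 18 = 146
Overhead % = 18 / 146 * 100 = 12.3288% -> 12.33% (2 dp)

12.33


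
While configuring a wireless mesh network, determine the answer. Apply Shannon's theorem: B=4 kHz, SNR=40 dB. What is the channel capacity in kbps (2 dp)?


Given: B = 4 kHz, SNR = 40 dB
SNR linear = 10^(40/10) = 10000
1 + SNR = 10001
log2(10001) = 13.2878566418
C = 4 * 1000 * 13.2878566418 = 53151.4266 bps
C = 53.151427 kbps -> 53.15 kbps (2 dp)

53.15


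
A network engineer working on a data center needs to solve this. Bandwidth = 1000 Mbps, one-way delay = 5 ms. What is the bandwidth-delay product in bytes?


Given: bandwidth = 1000 Mbps, delay = 5 ms
BDP in bits = 1000 * 10^6 * 5 / 1000
BDP in bits = 5000000
BDP in bytes = 5000000 / 8 = 625000

625000


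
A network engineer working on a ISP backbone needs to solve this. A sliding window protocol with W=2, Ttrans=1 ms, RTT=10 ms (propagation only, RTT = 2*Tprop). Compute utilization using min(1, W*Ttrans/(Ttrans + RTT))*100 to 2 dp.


Given: W = 2, Ttrans = 1 ms, RTT = 10 ms (= 2 * Tprop, Tprop = 5 ms)
Cycle time = Ttrans + RTT = 1 + 10 = 11 ms (first packet sent until its ACK returns)
W * Ttrans = 2 * 1 = 2 ms of sending per cycle
W * Ttrans / (Ttrans + RTT) = 2 / 11 = 0.181818
U = min(1, 0.181818) = 0.181818
U% = 18.18%

18.18


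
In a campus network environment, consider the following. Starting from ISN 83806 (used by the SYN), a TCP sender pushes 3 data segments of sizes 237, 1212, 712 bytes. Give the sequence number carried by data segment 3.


The SYN occupies sequence number ISN = 83806, so the first data byte is ISN + 1 = 83807.
SEQ of data segment i = (ISN + 1) + sum of payload sizes of segments 1..i-1.
Segment 1: SEQ = 83807, payload = 237 bytes
Segment 2: SEQ = 84044, payload = 1212 bytes
Segment 3: SEQ = 85256, payload = 712 bytes
SEQ of segment 3 = 83807 + 237 + 1212 = 85256

85256


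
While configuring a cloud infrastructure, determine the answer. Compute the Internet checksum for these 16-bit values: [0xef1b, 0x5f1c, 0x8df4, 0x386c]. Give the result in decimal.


Given words: [0xef1b, 0x5f1c, 0x8df4, 0x386c]
Step 1: Sum all words
Raw sum = 61211 + 24348 + 36340 + 14444 = 136343
Step 2: Fold carry: (5271 + 2) = 5273
One's complement = ~5273 & 0xFFFF = 60262

60262


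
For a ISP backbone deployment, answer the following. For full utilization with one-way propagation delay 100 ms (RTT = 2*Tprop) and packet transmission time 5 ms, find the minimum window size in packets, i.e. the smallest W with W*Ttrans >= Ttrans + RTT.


Given: Ttrans = 5 ms, RTT = 200 ms (= 2 * Tprop, Tprop = 100 ms)
Time until first ACK returns = Ttrans + RTT = 5 + 200 = 205 ms
Need W * Ttrans >= Ttrans + RTT  ->  W >= (Ttrans + RTT) / Ttrans
(Ttrans + RTT) / Ttrans = 205 / 5 = 41
W_min = ceil(41) = 41

41


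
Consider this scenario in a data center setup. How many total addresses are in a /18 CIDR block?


Given: CIDR prefix /18
Host bits = 32 - 18 = 14
Total addresses = 2^14 = 16384

16384


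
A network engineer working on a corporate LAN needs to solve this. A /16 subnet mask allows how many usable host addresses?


Given: subnet mask /16
Host bits = 32 - 16 = 16
Total addresses = 2^16 = 65536
Usable hosts = 65536 - 2 (network + broadcast) = 65534

65534


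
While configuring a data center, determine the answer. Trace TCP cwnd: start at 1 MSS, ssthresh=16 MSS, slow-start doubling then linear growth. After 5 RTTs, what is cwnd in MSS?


RTT 0: cwnd = 1 MSS (initial)
RTT 1: cwnd = 2 MSS (slow start, doubled)
RTT 2: cwnd = 4 MSS (slow start, doubled)
RTT 3: cwnd = 8 MSS (slow start, doubled)
RTT 4: cwnd = 16 MSS (slow start, doubled)
RTT 5: cwnd = 17 MSS (congestion avoidance, +1)

17


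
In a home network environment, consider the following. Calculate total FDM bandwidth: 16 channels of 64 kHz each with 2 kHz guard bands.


Given: 16 channels, 64 kHz each, guard = 2 kHz
Channel bandwidth = 16 * 64 = 1024 kHz
Guard bands = 15 gaps * 2 kHz = 30 kHz
Total = 1024 + 30 = 1054 kHz

1054


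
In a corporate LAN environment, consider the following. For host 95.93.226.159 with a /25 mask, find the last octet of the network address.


Given: IP = 95.93.226.159, prefix = /25
Subnet mask = 255.255.255.128
Last octet of IP: 159
Last octet of mask: 128
Network last octet = 159 AND 128 = 128

128


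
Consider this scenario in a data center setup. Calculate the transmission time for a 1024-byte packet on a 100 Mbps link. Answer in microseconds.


Given: packet = 1024 bytes, bandwidth = 100 Mbps
Packet in bits = 1024 * 8 = 8192 bits
Bandwidth = 100 * 10^6 = 100000000 bps
Time = 8192 / 100000000 seconds
Time in us = 8192 * 10^6 / 100000000 = 81.92

81.92


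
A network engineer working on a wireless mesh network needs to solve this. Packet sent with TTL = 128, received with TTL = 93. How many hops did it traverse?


Given: initial TTL = 128, received TTL = 93
Hops = initial TTL - received TTL
Hops = 128 - 93 = 35

35


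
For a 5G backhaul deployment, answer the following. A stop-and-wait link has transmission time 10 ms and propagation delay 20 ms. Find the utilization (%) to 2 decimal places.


Given: Ttrans = 10 ms, Tprop = 20 ms
RTT = 2 * Tprop = 2 * 20 = 40 ms
U = Ttrans / (Ttrans + RTT)
U = 10 / (10 + 40)
U = 10 / 50 = 0.2
U% = 20.00%

20.00


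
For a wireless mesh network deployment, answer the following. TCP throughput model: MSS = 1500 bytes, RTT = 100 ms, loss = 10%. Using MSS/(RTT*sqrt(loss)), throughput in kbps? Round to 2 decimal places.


Given: MSS = 1500 bytes, RTT = 100 ms, loss = 10%
RTT in seconds = 100 / 1000 = 0.1
Loss rate = 10% = 0.1
sqrt(loss) = sqrt(0.1) = 0.316227766017
Throughput (bytes/s) = 1500 / (0.1 * 0.316227766017) = 47434.1649
Throughput (kbps) = 47434.1649 * 8 / 1000 = 379.473319 -> 379.47 kbps (2 dp)

379.47


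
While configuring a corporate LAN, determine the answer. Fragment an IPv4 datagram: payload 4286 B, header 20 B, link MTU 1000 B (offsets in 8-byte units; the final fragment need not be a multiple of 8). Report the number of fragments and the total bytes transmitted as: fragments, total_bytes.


Max data per non-final fragment = floor((MTU - header)/8)*8 = floor((1000 - 20)/8)*8 = floor(980/8)*8 = 976 B
Final fragment needs no 8-byte alignment: it can carry up to MTU - header = 980 B
Non-final fragments needed = ceil((payload - 980) / 976) = ceil(3306/976) = ceil(3.3873) = 4
Number of fragments = 4 + 1 = 5
Fragment sizes (data): 4 * 976 B + 382 B (last, 382 <= 980 OK)
Total bytes sent = payload + n_frags * header = 4286 + 5*20 = 4286 + 100 = 4386 B

5, 4386


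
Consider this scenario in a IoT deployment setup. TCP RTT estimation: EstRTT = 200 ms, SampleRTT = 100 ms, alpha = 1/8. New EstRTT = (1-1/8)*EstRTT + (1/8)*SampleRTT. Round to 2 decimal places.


Given: EstRTT = 200 ms, SampleRTT = 100 ms, alpha = 1/8
New EstRTT = (1 - alpha) * EstRTT + alpha * SampleRTT
(7/8) * 200 = 175
(1/8) * 100 = 12.5
New EstRTT = 175 + 12.5 = 187.5 ms -> 187.50 ms (2 dp)

187.50


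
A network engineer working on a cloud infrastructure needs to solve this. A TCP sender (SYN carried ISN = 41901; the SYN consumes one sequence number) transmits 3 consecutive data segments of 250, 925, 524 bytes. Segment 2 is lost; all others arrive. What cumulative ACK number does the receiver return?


SYN uses sequence number 41901; first data byte = ISN + 1 = 41902.
Segment 1: SEQ = 41902, len = 250 B, covers [41902, 42151]
Segment 2: SEQ = 42152, len = 925 B, covers [42152, 43076] [LOST]
Segment 3: SEQ = 43077, len = 524 B, covers [43077, 43600]
In-order data received: bytes [41902, 42151] (segments 1..1).
Segment 2 missing -> gap begins at byte 42152; later segments buffered out of order.
Cumulative ACK = next expected in-order byte = 41902 + 250 = 42152

42152


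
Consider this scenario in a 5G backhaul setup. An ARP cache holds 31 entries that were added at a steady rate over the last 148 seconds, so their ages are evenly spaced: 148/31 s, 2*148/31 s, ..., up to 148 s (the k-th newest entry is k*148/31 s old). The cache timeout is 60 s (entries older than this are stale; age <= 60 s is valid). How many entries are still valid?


Ages are k * 148/31 s for k = 1..31 (spacing = 4.7742 s).
Entry k is valid iff k * 148/31 <= 60 iff k <= 31 * 60 / 148 = 12.5676
n_valid = floor(12.5676) = 12
(n_stale = 31 - 12 = 19)

12


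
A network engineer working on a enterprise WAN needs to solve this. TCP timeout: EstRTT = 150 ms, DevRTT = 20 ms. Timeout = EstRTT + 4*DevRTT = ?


Given: EstRTT = 150 ms, DevRTT = 20 ms
Timeout = EstRTT + 4 * DevRTT
4 * DevRTT = 4 * 20 = 80
Timeout = 150 + 80 = 230 ms

230


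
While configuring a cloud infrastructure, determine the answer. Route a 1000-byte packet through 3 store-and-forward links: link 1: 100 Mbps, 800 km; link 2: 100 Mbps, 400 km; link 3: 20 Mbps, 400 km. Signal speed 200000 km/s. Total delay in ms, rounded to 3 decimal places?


Packet = 1000 bytes = 8000 bits. Store-and-forward: sum (t_trans + t_prop) per link.
Link 1: t_trans = 8000/(100*10^6) s = 0.0800 ms; t_prop = 800/200000 s = 4.0000 ms; subtotal = 4.0800 ms
Link 2: t_trans = 8000/(100*10^6) s = 0.0800 ms; t_prop = 400/200000 s = 2.0000 ms; subtotal = 2.0800 ms
Link 3: t_trans = 8000/(20*10^6) s = 0.4000 ms; t_prop = 400/200000 s = 2.0000 ms; subtotal = 2.4000 ms
End-to-end = 4.0800 + 2.0800 + 2.4000 = 8.5600 ms -> 8.560 ms (3 dp)

8.560


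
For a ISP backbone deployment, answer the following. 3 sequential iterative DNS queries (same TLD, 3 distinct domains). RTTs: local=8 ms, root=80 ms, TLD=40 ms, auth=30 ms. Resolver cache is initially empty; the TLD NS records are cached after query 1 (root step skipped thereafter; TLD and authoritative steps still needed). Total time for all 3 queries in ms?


Lookup 1 (cold cache): local + root + TLD + auth = 8 + 80 + 40 + 30 = 158 ms
Lookups 2..3 (TLD NS cached -> skip root; new domain -> still ask TLD and auth): local + TLD + auth = 8 + 40 + 30 = 78 ms each
Remaining 2 lookups: 2 * 78 = 156 ms
Total = 158 + 156 = 314 ms

314


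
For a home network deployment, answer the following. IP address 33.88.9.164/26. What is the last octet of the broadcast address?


Given: IP = 33.88.9.164, prefix = /26
Host bits = 32 - 26 = 6
Network last octet = 164 AND mask = 128
Host part size = 2^6 - 1 = 63
Broadcast last octet = 128 OR 63 = 191

191


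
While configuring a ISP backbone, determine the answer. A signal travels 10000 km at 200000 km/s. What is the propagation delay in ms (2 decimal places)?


Given: distance = 10000 km, speed = 200000 km/s
Delay = distance / speed = 10000 / 200000 seconds
Delay in ms = 10000 * 1000 / 200000
Delay = 50.0000 ms
Rounded to 2 dp = 50.00 ms

50.00


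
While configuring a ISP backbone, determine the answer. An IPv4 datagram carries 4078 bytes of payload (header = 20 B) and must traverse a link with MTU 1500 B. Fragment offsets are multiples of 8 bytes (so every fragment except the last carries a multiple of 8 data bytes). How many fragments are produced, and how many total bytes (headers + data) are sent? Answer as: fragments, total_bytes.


Max data per non-final fragment = floor((MTU - header)/8)*8 = floor((1500 - 20)/8)*8 = floor(1480/8)*8 = 1480 B
Final fragment needs no 8-byte alignment: it can carry up to MTU - header = 1480 B
Non-final fragments needed = ceil((payload - 1480) / 1480) = ceil(2598/1480) = ceil(1.7554) = 2
Number of fragments = 2 + 1 = 3
Fragment sizes (data): 2 * 1480 B + 1118 B (last, 1118 <= 1480 OK)
Total bytes sent = payload + n_frags * header = 4078 + 3*20 = 4078 + 60 = 4138 B

3, 4138


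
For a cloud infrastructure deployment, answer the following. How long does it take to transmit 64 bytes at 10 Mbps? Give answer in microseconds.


Given: packet = 64 bytes, bandwidth = 10 Mbps
Packet in bits = 64 * 8 = 512 bits
Bandwidth = 10 * 10^6 = 10000000 bps
Time = 512 / 10000000 seconds
Time in us = 512 * 10^6 / 10000000 = 51.2

51.2


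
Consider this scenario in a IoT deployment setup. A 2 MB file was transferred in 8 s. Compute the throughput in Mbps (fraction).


Given: file = 2 MB, time = 8 s
File in Mb = 2 * 8 = 16 Mb
Throughput = 16 / 8 Mbps
Throughput = 2 Mbps

2


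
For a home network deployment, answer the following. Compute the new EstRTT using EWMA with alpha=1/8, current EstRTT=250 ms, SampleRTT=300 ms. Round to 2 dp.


Given: EstRTT = 250 ms, SampleRTT = 300 ms, alpha = 1/8
New EstRTT = (1 - alpha) * EstRTT + alpha * SampleRTT
(7/8) * 250 = 218.75
(1/8) * 300 = 37.5
New EstRTT = 218.75 + 37.5 = 256.25 ms -> 256.25 ms (2 dp)

256.25


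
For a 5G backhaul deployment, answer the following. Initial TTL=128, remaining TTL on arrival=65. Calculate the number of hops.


Given: initial TTL = 128, received TTL = 65
Hops = initial TTL - received TTL
Hops = 128 - 65 = 63

63


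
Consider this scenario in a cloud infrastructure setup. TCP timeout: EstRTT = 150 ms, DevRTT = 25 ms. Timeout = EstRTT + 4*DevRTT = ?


Given: EstRTT = 150 ms, DevRTT = 25 ms
Timeout = EstRTT + 4 * DevRTT
4 * DevRTT = 4 * 25 = 100
Timeout = 150 + 100 = 250 ms

250


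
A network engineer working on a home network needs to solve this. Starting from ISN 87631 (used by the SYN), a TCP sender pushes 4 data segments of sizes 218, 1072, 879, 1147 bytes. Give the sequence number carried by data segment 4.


The SYN occupies sequence number ISN = 87631, so the first data byte is ISN + 1 = 87632.
SEQ of data segment i = (ISN + 1) + sum of payload sizes of segments 1..i-1.
Segment 1: SEQ = 87632, payload = 218 bytes
Segment 2: SEQ = 87850, payload = 1072 bytes
Segment 3: SEQ = 88922, payload = 879 bytes
Segment 4: SEQ = 89801, payload = 1147 bytes
SEQ of segment 4 = 87632 + 218 + 1072 + 879 = 89801

89801


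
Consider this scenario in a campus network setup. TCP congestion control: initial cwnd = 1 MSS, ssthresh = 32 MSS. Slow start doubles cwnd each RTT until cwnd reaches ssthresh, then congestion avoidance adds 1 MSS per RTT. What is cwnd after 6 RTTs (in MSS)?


RTT 0: cwnd = 1 MSS (initial)
RTT 1: cwnd = 2 MSS (slow start, doubled)
RTT 2: cwnd = 4 MSS (slow start, doubled)
RTT 3: cwnd = 8 MSS (slow start, doubled)
RTT 4: cwnd = 16 MSS (slow start, doubled)
RTT 5: cwnd = 32 MSS (slow start, doubled)
RTT 6: cwnd = 33 MSS (congestion avoidance, +1)

33


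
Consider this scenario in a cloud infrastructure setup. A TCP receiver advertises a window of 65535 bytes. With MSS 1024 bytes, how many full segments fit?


Given: RWND = 65535 bytes, MSS = 1024 bytes
Full segments = floor(RWND / MSS)
Full segments = floor(65535 / 1024)
Full segments = floor(63.999) = 63

63


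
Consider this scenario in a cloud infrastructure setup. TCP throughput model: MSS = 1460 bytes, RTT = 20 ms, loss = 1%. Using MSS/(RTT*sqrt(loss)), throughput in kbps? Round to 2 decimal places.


Given: MSS = 1460 bytes, RTT = 20 ms, loss = 1%
RTT in seconds = 20 / 1000 = 0.02
Loss rate = 1% = 0.01
sqrt(loss) = sqrt(0.01) = 0.1
Throughput (bytes/s) = 1460 / (0.02 * 0.1) = 730000.0000
Throughput (kbps) = 730000.0000 * 8 / 1000 = 5840.000000 -> 5840.00 kbps (2 dp)

5840.00


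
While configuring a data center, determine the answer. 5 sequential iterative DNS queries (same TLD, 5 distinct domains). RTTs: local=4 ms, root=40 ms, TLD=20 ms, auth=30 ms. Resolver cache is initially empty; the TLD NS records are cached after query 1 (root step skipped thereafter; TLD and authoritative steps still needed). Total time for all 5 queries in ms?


Lookup 1 (cold cache): local + root + TLD + auth = 4 + 40 + 20 + 30 = 94 ms
Lookups 2..5 (TLD NS cached -> skip root; new domain -> still ask TLD and auth): local + TLD + auth = 4 + 20 + 30 = 54 ms each
Remaining 4 lookups: 4 * 54 = 216 ms
Total = 94 + 216 = 310 ms

310


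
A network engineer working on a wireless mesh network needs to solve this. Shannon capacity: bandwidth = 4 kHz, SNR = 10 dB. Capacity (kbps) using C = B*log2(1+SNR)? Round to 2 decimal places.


Given: B = 4 kHz, SNR = 10 dB
SNR linear = 10^(10/10) = 10
1 + SNR = 11
log2(11) = 3.4594316186
C = 4 * 1000 * 3.4594316186 = 13837.7265 bps
C = 13.837726 kbps -> 13.84 kbps (2 dp)

13.84


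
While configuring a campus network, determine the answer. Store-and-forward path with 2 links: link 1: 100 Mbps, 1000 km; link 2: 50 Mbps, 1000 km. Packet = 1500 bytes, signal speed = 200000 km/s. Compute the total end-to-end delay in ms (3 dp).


Packet = 1500 bytes = 12000 bits. Store-and-forward: sum (t_trans + t_prop) per link.
Link 1: t_trans = 12000/(100*10^6) s = 0.1200 ms; t_prop = 1000/200000 s = 5.0000 ms; subtotal = 5.1200 ms
Link 2: t_trans = 12000/(50*10^6) s = 0.2400 ms; t_prop = 1000/200000 s = 5.0000 ms; subtotal = 5.2400 ms
End-to-end = 5.1200 + 5.2400 = 10.3600 ms -> 10.360 ms (3 dp)

10.360


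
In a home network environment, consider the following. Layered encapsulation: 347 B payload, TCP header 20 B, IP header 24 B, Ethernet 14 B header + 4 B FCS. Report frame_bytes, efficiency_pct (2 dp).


TCP segment = 347 + 20 = 367 B
IP packet = 367 + 24 = 391 B
Ethernet frame = 391 + 14 + 4 = 409 B
Efficiency = app / frame = 347 / 409 = 0.848411 = 84.8411% -> 84.84% (2 dp)

409, 84.84


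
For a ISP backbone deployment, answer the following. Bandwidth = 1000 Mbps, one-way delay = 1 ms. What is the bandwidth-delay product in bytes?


Given: bandwidth = 1000 Mbps, delay = 1 ms
BDP in bits = 1000 * 10^6 * 1 / 1000
BDP in bits = 1000000
BDP in bytes = 1000000 / 8 = 125000

125000


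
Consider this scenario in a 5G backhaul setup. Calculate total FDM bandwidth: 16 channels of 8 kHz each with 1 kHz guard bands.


Given: 16 channels, 8 kHz each, guard = 1 kHz
Channel bandwidth = 16 * 8 = 128 kHz
Guard bands = 15 gaps * 1 kHz = 15 kHz
Total = 128 + 15 = 143 kHz

143


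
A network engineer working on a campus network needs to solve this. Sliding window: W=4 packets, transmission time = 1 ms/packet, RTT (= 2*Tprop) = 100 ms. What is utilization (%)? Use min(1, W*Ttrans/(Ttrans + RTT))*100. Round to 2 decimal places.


Given: W = 4, Ttrans = 1 ms, RTT = 100 ms (= 2 * Tprop, Tprop = 50 ms)
Cycle time = Ttrans + RTT = 1 + 100 = 101 ms (first packet sent until its ACK returns)
W * Ttrans = 4 * 1 = 4 ms of sending per cycle
W * Ttrans / (Ttrans + RTT) = 4 / 101 = 0.039604
U = min(1, 0.039604) = 0.039604
U% = 3.96%

3.96


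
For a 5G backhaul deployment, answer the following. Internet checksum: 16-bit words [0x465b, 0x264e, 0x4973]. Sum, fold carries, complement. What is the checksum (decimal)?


Given words: [0x465b, 0x264e, 0x4973]
Step 1: Sum all words
Raw sum = 18011 + 9806 + 18803 = 46620
One's complement = ~46620 & 0xFFFF = 18915

18915


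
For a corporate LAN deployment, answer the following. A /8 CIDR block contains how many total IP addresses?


Given: CIDR prefix /8
Host bits = 32 - 8 = 24
Total addresses = 2^24 = 16777216

16777216


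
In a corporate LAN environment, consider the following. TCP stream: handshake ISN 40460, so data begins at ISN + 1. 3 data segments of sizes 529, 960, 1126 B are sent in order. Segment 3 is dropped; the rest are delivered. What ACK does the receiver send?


SYN uses sequence number 40460; first data byte = ISN + 1 = 40461.
Segment 1: SEQ = 40461, len = 529 B, covers [40461, 40989]
Segment 2: SEQ = 40990, len = 960 B, covers [40990, 41949]
Segment 3: SEQ = 41950, len = 1126 B, covers [41950, 43075] [LOST]
In-order data received: bytes [40461, 41949] (segments 1..2).
Segment 3 missing -> gap begins at byte 41950.
Cumulative ACK = next expected in-order byte = 40461 + 529 + 960 = 41950

41950


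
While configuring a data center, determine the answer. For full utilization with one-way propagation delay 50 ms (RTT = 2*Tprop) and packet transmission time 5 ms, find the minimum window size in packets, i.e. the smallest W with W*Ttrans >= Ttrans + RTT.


Given: Ttrans = 5 ms, RTT = 100 ms (= 2 * Tprop, Tprop = 50 ms)
Time until first ACK returns = Ttrans + RTT = 5 + 100 = 105 ms
Need W * Ttrans >= Ttrans + RTT  ->  W >= (Ttrans + RTT) / Ttrans
(Ttrans + RTT) / Ttrans = 105 / 5 = 21
W_min = ceil(21) = 21

21


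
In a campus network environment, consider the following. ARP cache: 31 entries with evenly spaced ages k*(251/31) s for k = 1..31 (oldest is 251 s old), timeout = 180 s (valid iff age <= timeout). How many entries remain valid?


Ages are k * 251/31 s for k = 1..31 (spacing = 8.0968 s).
Entry k is valid iff k * 251/31 <= 180 iff k <= 31 * 180 / 251 = 22.2311
n_valid = floor(22.2311) = 22
(n_stale = 31 - 22 = 9)

22


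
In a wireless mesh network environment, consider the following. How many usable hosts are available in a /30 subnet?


Given: subnet mask /30
Host bits = 32 - 30 = 2
Total addresses = 2^2 = 4
Usable hosts = 4 - 2 (network + broadcast) = 2

2


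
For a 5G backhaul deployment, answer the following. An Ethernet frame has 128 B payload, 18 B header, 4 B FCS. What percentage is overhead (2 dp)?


Given: payload = 128 B, header = 18 B, trailer = 4 B
Overhead bytes = header + trailer = 18 + 4 = 22
Total frame = payload + overhead = 128 + 22 = 150
Overhead % = 22 / 150 * 100 = 14.6667% -> 14.67% (2 dp)

14.67


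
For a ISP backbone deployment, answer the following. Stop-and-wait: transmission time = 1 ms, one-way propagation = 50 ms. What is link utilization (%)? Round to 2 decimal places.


Given: Ttrans = 1 ms, Tprop = 50 ms
RTT = 2 * Tprop = 2 * 50 = 100 ms
U = Ttrans / (Ttrans + RTT)
U = 1 / (1 + 100)
U = 1 / 101 = 0.009901
U% = 0.99%

0.99


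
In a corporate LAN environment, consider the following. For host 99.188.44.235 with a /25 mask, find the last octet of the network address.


Given: IP = 99.188.44.235, prefix = /25
Subnet mask = 255.255.255.128
Last octet of IP: 235
Last octet of mask: 128
Network last octet = 235 AND 128 = 128

128


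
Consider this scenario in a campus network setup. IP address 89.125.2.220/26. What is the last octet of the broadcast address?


Given: IP = 89.125.2.220, prefix = /26
Host bits = 32 - 26 = 6
Network last octet = 220 AND mask = 192
Host part size = 2^6 - 1 = 63
Broadcast last octet = 192 OR 63 = 255

255


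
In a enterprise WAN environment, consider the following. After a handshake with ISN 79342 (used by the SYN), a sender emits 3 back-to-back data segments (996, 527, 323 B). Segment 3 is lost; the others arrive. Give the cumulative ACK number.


SYN uses sequence number 79342; first data byte = ISN + 1 = 79343.
Segment 1: SEQ = 79343, len = 996 B, covers [79343, 80338]
Segment 2: SEQ = 80339, len = 527 B, covers [80339, 80865]
Segment 3: SEQ = 80866, len = 323 B, covers [80866, 81188] [LOST]
In-order data received: bytes [79343, 80865] (segments 1..2).
Segment 3 missing -> gap begins at byte 80866.
Cumulative ACK = next expected in-order byte = 79343 + 996 + 527 = 80866

80866


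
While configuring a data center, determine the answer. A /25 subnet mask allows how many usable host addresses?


Given: subnet mask /25
Host bits = 32 - 25 = 7
Total addresses = 2^7 = 128
Usable hosts = 128 - 2 (network + broadcast) = 126

126


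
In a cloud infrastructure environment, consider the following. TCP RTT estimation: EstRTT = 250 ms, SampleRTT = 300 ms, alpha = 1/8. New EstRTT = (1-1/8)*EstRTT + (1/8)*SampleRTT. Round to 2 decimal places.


Given: EstRTT = 250 ms, SampleRTT = 300 ms, alpha = 1/8
New EstRTT = (1 - alpha) * EstRTT + alpha * SampleRTT
(7/8) * 250 = 218.75
(1/8) * 300 = 37.5
New EstRTT = 218.75 + 37.5 = 256.25 ms -> 256.25 ms (2 dp)

256.25


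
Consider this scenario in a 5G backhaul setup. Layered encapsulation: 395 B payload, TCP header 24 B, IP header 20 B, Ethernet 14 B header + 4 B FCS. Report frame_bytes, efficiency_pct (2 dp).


TCP segment = 395 + 24 = 419 B
IP packet = 419 + 20 = 439 B
Ethernet frame = 439 + 14 + 4 = 457 B
Efficiency = app / frame = 395 / 457 = 0.864333 = 86.4333% -> 86.43% (2 dp)

457, 86.43


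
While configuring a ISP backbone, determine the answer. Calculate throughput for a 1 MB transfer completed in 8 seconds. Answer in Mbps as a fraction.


Given: file = 1 MB, time = 8 s
File in Mb = 1 * 8 = 8 Mb
Throughput = 8 / 8 Mbps
Throughput = 1 Mbps

1


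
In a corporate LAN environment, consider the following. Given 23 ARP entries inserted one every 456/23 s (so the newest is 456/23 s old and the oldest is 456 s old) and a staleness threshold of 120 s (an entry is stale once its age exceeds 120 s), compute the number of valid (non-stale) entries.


Ages are k * 456/23 s for k = 1..23 (spacing = 19.8261 s).
Entry k is valid iff k * 456/23 <= 120 iff k <= 23 * 120 / 456 = 6.0526
n_valid = floor(6.0526) = 6
(n_stale = 23 - 6 = 17)

6


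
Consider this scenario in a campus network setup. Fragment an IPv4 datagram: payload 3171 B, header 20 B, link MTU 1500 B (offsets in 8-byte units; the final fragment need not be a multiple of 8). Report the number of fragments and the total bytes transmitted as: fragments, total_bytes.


Max data per non-final fragment = floor((MTU - header)/8)*8 = floor((1500 - 20)/8)*8 = floor(1480/8)*8 = 1480 B
Final fragment needs no 8-byte alignment: it can carry up to MTU - header = 1480 B
Non-final fragments needed = ceil((payload - 1480) / 1480) = ceil(1691/1480) = ceil(1.1426) = 2
Number of fragments = 2 + 1 = 3
Fragment sizes (data): 2 * 1480 B + 211 B (last, 211 <= 1480 OK)
Total bytes sent = payload + n_frags * header = 3171 + 3*20 = 3171 + 60 = 3231 B

3, 3231


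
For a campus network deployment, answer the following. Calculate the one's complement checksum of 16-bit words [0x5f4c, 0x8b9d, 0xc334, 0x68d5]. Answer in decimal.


Given words: [0x5f4c, 0x8b9d, 0xc334, 0x68d5]
Step 1: Sum all words
Raw sum = 24396 + 35741 + 49972 + 26837 = 136946
Step 2: Fold carry: (5874 + 2) = 5876
One's complement = ~5876 & 0xFFFF = 59659

59659


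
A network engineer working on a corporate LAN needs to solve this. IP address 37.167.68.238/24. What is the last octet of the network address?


Given: IP = 37.167.68.238, prefix = /24
Subnet mask = 255.255.255.0
Last octet of IP: 238
Last octet of mask: 0
Network last octet = 238 AND 0 = 0

0


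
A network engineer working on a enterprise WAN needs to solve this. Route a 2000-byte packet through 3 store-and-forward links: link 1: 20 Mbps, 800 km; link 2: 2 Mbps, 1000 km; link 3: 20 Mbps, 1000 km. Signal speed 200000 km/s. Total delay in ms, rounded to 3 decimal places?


Packet = 2000 bytes = 16000 bits. Store-and-forward: sum (t_trans + t_prop) per link.
Link 1: t_trans = 16000/(20*10^6) s = 0.8000 ms; t_prop = 800/200000 s = 4.0000 ms; subtotal = 4.8000 ms
Link 2: t_trans = 16000/(2*10^6) s = 8.0000 ms; t_prop = 1000/200000 s = 5.0000 ms; subtotal = 13.0000 ms
Link 3: t_trans = 16000/(20*10^6) s = 0.8000 ms; t_prop = 1000/200000 s = 5.0000 ms; subtotal = 5.8000 ms
End-to-end = 4.8000 + 13.0000 + 5.8000 = 23.6000 ms -> 23.600 ms (3 dp)

23.600


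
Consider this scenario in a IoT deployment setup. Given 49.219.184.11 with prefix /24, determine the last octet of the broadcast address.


Given: IP = 49.219.184.11, prefix = /24
Host bits = 32 - 24 = 8
Network last octet = 11 AND mask = 0
Host part size = 2^8 - 1 = 255
Broadcast last octet = 0 OR 255 = 255

255


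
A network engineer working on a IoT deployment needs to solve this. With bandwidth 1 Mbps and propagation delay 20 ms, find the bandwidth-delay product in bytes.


Given: bandwidth = 1 Mbps, delay = 20 ms
BDP in bits = 1 * 10^6 * 20 / 1000
BDP in bits = 20000
BDP in bytes = 20000 / 8 = 2500

2500


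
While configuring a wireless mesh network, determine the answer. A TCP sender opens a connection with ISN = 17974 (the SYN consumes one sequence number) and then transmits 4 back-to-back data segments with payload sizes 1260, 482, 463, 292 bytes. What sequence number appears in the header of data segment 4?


The SYN occupies sequence number ISN = 17974, so the first data byte is ISN + 1 = 17975.
SEQ of data segment i = (ISN + 1) + sum of payload sizes of segments 1..i-1.
Segment 1: SEQ = 17975, payload = 1260 bytes
Segment 2: SEQ = 19235, payload = 482 bytes
Segment 3: SEQ = 19717, payload = 463 bytes
Segment 4: SEQ = 20180, payload = 292 bytes
SEQ of segment 4 = 17975 + 1260 + 482 + 463 = 20180

20180


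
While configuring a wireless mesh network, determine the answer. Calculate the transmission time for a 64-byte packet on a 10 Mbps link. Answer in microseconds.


Given: packet = 64 bytes, bandwidth = 10 Mbps
Packet in bits = 64 * 8 = 512 bits
Bandwidth = 10 * 10^6 = 10000000 bps
Time = 512 / 10000000 seconds
Time in us = 512 * 10^6 / 10000000 = 51.2

51.2


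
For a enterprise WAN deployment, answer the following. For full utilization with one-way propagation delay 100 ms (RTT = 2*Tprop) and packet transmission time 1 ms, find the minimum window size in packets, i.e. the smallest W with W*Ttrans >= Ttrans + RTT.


Given: Ttrans = 1 ms, RTT = 200 ms (= 2 * Tprop, Tprop = 100 ms)
Time until first ACK returns = Ttrans + RTT = 1 + 200 = 201 ms
Need W * Ttrans >= Ttrans + RTT  ->  W >= (Ttrans + RTT) / Ttrans
(Ttrans + RTT) / Ttrans = 201 / 1 = 201
W_min = ceil(201) = 201

201
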